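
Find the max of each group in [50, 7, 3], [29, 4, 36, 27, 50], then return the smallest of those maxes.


Find max of each group:
  Group 1: [50, 7, 3] -> max = 50
  Group 2: [29, 4, 36, 27, 50] -> max = 50
Maxes: [50, 50]
Minimum of maxes = 50
Final answer: 50


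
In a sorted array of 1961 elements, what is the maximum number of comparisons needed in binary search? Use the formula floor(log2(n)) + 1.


Binary search halves the search space each step.
Maximum comparisons = floor(log2(1961)) + 1
log2(1961) = 10.9374
floor(log2(1961)) = 10, so 10 + 1 = 11
Final answer: 11


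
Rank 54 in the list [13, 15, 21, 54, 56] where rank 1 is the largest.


Sort descending: [56, 54, 21, 15, 13]
Find 54 in the sorted list.
54 is at position 2.
Final answer: 2


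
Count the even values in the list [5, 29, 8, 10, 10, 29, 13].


Check each element:
  5 is odd
  29 is odd
  8 is even
  10 is even
  10 is even
  29 is odd
  13 is odd
Evens: [8, 10, 10]
Count of evens = 3
Final answer: 3


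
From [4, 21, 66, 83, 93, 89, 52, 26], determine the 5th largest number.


Sort descending: [93, 89, 83, 66, 52, 26, 21, 4]
The 5th element (1-indexed) is at index 4.
Value = 52
Final answer: 52


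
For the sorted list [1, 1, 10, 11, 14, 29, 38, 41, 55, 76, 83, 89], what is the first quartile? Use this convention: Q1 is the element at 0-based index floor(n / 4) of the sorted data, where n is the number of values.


The list has n = 12 elements.
Q1 index = floor(12 / 4) = floor(3) = 3
Counting from index 0 in the sorted data, the element at index 3 is 11.
Final answer: 11


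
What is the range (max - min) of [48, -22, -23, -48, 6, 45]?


Maximum value: 48
Minimum value: -48
Range = 48 - (-48) = 96
Final answer: 96


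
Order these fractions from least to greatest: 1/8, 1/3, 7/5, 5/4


Convert to decimal for comparison:
  1/8 = 0.125
  1/3 = 0.3333
  7/5 = 1.4
  5/4 = 1.25
Decimals in increasing order: 0.125 < 0.3333 < 1.25 < 1.4
Writing each back as its fraction gives the sorted order.
Final answer: 1/8, 1/3, 5/4, 7/5


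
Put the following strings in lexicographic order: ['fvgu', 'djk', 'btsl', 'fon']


Compare strings character by character (the first differing letter decides):
  'btsl' < 'djk' since 'b' < 'd' at position 1
  'djk' < 'fon' since 'd' < 'f' at position 1
  'fon' < 'fvgu' since 'o' < 'v' at position 2
Chaining these comparisons gives the alphabetical order.
Final answer: ['btsl', 'djk', 'fon', 'fvgu']


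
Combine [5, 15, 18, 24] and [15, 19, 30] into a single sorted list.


List A: [5, 15, 18, 24]
List B: [15, 19, 30]
Repeatedly compare the front elements and take the smaller:
  5 vs 15 -> take 5
  15 vs 15 -> take 15
  18 vs 15 -> take 15
  18 vs 19 -> take 18
  24 vs 19 -> take 19
  24 vs 30 -> take 24
  A is exhausted; append the rest of B: [30]
Final answer: [5, 15, 15, 18, 19, 24, 30]


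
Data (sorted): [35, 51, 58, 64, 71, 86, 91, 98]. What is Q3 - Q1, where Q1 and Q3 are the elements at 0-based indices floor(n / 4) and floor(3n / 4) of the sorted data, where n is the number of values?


The data has n = 8 elements.
Q1 index = floor(8 / 4) = floor(2) = 2; Q3 index = floor(3 * 8 / 4) = floor(6) = 6
Q1 = element at index 2 = 58
Q3 = element at index 6 = 91
IQR = 91 - 58 = 33
Final answer: 33


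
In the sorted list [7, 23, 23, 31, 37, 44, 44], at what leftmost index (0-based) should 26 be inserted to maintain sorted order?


List is sorted: [7, 23, 23, 31, 37, 44, 44]
We need the leftmost position where 26 can be inserted, i.e. the first index whose element is >= 26 (or the end of the list if none is).
Binary search with low=0, high=7 (0-based indices):
  low=0, high=7, mid=3: a[3]=31 >= 26, so high = 3
  low=0, high=3, mid=1: a[1]=23 < 26, so low = 2
  low=2, high=3, mid=2: a[2]=23 < 26, so low = 3
Now low = high = 3, so the insertion index is 3.
Final answer: 3


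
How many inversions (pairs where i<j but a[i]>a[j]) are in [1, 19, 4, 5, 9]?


For each element, count the later elements that are smaller than it:
  1 (index 0): smaller elements after it = [] -> 0
  19 (index 1): smaller elements after it = [4, 5, 9] -> 3
  4 (index 2): smaller elements after it = [] -> 0
  5 (index 3): smaller elements after it = [] -> 0
Total inversions = 0 + 3 + 0 + 0 = 3
Final answer: 3


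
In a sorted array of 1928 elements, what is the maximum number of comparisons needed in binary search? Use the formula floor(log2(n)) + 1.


Binary search halves the search space each step.
Maximum comparisons = floor(log2(1928)) + 1
log2(1928) = 10.9129
floor(log2(1928)) = 10, so 10 + 1 = 11
Final answer: 11


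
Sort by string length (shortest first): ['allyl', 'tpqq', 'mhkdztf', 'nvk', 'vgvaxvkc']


Compute lengths:
  'allyl' has length 5
  'tpqq' has length 4
  'mhkdztf' has length 7
  'nvk' has length 3
  'vgvaxvkc' has length 8
Lengths in increasing order: 3 < 4 < 5 < 7 < 8
Listing the words in that order gives the answer.
Final answer: ['nvk', 'tpqq', 'allyl', 'mhkdztf', 'vgvaxvkc']


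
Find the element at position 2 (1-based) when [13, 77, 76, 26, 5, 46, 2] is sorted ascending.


Sort ascending: [2, 5, 13, 26, 46, 76, 77]
The 2nd element (1-indexed) is at index 1.
Value = 5
Final answer: 5


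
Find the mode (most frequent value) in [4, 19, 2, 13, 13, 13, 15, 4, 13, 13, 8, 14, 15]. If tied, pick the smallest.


Count the frequency of each value:
  2 appears 1 time(s)
  4 appears 2 time(s)
  8 appears 1 time(s)
  13 appears 5 time(s)
  14 appears 1 time(s)
  15 appears 2 time(s)
  19 appears 1 time(s)
Maximum frequency is 5.
Only 13 reaches that frequency, so it is the mode.
Final answer: 13


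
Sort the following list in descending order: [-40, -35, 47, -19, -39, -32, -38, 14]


Original list: [-40, -35, 47, -19, -39, -32, -38, 14]
Repeatedly take the largest remaining element:
  Remaining [-40, -35, 47, -19, -39, -32, -38, 14] -> largest is 47
  Remaining [-40, -35, -19, -39, -32, -38, 14] -> largest is 14
  Remaining [-40, -35, -19, -39, -32, -38] -> largest is -19
  Remaining [-40, -35, -39, -32, -38] -> largest is -32
  Remaining [-40, -35, -39, -38] -> largest is -35
  Remaining [-40, -39, -38] -> largest is -38
  Remaining [-40, -39] -> largest is -39
  Remaining [-40] -> largest is -40
Collecting the picks in order gives the descending list.
Final answer: [47, 14, -19, -32, -35, -38, -39, -40]


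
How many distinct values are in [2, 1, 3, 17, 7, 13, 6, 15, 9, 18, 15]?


List all unique values:
Distinct values: [1, 2, 3, 6, 7, 9, 13, 15, 17, 18]
Count = 10
Final answer: 10


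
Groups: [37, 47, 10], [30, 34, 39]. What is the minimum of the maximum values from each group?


Find max of each group:
  Group 1: [37, 47, 10] -> max = 47
  Group 2: [30, 34, 39] -> max = 39
Maxes: [47, 39]
Minimum of maxes = 39
Final answer: 39


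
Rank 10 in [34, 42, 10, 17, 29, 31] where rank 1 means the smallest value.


Sort ascending: [10, 17, 29, 31, 34, 42]
Find 10 in the sorted list.
10 is at position 1 (1-indexed).
Final answer: 1


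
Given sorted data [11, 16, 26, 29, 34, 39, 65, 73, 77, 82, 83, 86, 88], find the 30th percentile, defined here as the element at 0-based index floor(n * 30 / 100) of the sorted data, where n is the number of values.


The dataset has n = 13 elements.
Index = floor(13 * 30 / 100) = floor(390 / 100) = floor(3.9) = 3
Counting from index 0 in the sorted data, the element at index 3 is 29.
Final answer: 29


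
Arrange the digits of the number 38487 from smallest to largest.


The number 38487 has digits: 3, 8, 4, 8, 7
Sorted: 3, 4, 7, 8, 8
Joining the sorted digits gives the result.
Final answer: 34788


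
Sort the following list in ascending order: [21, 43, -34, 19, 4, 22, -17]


Original list: [21, 43, -34, 19, 4, 22, -17]
Repeatedly take the smallest remaining element:
  Remaining [21, 43, -34, 19, 4, 22, -17] -> smallest is -34
  Remaining [21, 43, 19, 4, 22, -17] -> smallest is -17
  Remaining [21, 43, 19, 4, 22] -> smallest is 4
  Remaining [21, 43, 19, 22] -> smallest is 19
  Remaining [21, 43, 22] -> smallest is 21
  Remaining [43, 22] -> smallest is 22
  Remaining [43] -> smallest is 43
Collecting the picks in order gives the sorted list.
Final answer: [-34, -17, 4, 19, 21, 22, 43]


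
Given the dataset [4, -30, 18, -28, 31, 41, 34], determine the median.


First, sort the list: [-30, -28, 4, 18, 31, 34, 41]
The list has 7 elements (odd count).
The middle index is 3 (0-based), and the element there is 18.
Final answer: 18


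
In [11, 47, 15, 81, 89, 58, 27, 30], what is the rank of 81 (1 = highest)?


Sort descending: [89, 81, 58, 47, 30, 27, 15, 11]
Find 81 in the sorted list.
81 is at position 2.
Final answer: 2


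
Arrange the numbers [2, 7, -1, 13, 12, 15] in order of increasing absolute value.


Compute absolute values:
  |2| = 2
  |7| = 7
  |-1| = 1
  |13| = 13
  |12| = 12
  |15| = 15
Absolute values in increasing order: 1 < 2 < 7 < 12 < 13 < 15
Listing the original numbers in that order gives the answer.
Final answer: [-1, 2, 7, 12, 13, 15]


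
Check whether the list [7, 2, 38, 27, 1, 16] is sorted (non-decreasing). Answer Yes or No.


Check consecutive pairs:
  7 <= 2? False
  2 <= 38? True
  38 <= 27? False
  27 <= 1? False
  1 <= 16? True
3 consecutive pair(s) are out of order, so the list is not sorted.
Final answer: No


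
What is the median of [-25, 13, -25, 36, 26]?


First, sort the list: [-25, -25, 13, 26, 36]
The list has 5 elements (odd count).
The middle index is 2 (0-based), and the element there is 13.
Final answer: 13


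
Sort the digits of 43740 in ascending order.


The number 43740 has digits: 4, 3, 7, 4, 0
Sorted: 0, 3, 4, 4, 7
Joining the sorted digits gives the result.
Final answer: 03447


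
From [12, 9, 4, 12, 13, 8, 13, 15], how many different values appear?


List all unique values:
Distinct values: [4, 8, 9, 12, 13, 15]
Count = 6
Final answer: 6


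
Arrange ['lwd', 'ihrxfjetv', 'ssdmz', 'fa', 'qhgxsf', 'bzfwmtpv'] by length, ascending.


Compute lengths:
  'lwd' has length 3
  'ihrxfjetv' has length 9
  'ssdmz' has length 5
  'fa' has length 2
  'qhgxsf' has length 6
  'bzfwmtpv' has length 8
Lengths in increasing order: 2 < 3 < 5 < 6 < 8 < 9
Listing the words in that order gives the answer.
Final answer: ['fa', 'lwd', 'ssdmz', 'qhgxsf', 'bzfwmtpv', 'ihrxfjetv']


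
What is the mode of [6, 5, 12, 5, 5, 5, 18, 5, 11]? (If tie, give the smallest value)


Count the frequency of each value:
  5 appears 5 time(s)
  6 appears 1 time(s)
  11 appears 1 time(s)
  12 appears 1 time(s)
  18 appears 1 time(s)
Maximum frequency is 5.
Only 5 reaches that frequency, so it is the mode.
Final answer: 5


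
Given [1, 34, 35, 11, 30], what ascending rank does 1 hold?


Sort ascending: [1, 11, 30, 34, 35]
Find 1 in the sorted list.
1 is at position 1 (1-indexed).
Final answer: 1


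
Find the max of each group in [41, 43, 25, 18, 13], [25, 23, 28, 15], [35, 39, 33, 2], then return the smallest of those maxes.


Find max of each group:
  Group 1: [41, 43, 25, 18, 13] -> max = 43
  Group 2: [25, 23, 28, 15] -> max = 28
  Group 3: [35, 39, 33, 2] -> max = 39
Maxes: [43, 28, 39]
Minimum of maxes = 28
Final answer: 28


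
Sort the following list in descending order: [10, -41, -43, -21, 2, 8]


Original list: [10, -41, -43, -21, 2, 8]
Repeatedly take the largest remaining element:
  Remaining [10, -41, -43, -21, 2, 8] -> largest is 10
  Remaining [-41, -43, -21, 2, 8] -> largest is 8
  Remaining [-41, -43, -21, 2] -> largest is 2
  Remaining [-41, -43, -21] -> largest is -21
  Remaining [-41, -43] -> largest is -41
  Remaining [-43] -> largest is -43
Collecting the picks in order gives the descending list.
Final answer: [10, 8, 2, -21, -41, -43]


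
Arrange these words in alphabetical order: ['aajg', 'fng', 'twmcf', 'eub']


Compare strings character by character (the first differing letter decides):
  'aajg' < 'eub' since 'a' < 'e' at position 1
  'eub' < 'fng' since 'e' < 'f' at position 1
  'fng' < 'twmcf' since 'f' < 't' at position 1
Chaining these comparisons gives the alphabetical order.
Final answer: ['aajg', 'eub', 'fng', 'twmcf']


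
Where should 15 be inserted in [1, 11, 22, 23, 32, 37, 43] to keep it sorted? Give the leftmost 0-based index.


List is sorted: [1, 11, 22, 23, 32, 37, 43]
We need the leftmost position where 15 can be inserted, i.e. the first index whose element is >= 15 (or the end of the list if none is).
Binary search with low=0, high=7 (0-based indices):
  low=0, high=7, mid=3: a[3]=23 >= 15, so high = 3
  low=0, high=3, mid=1: a[1]=11 < 15, so low = 2
  low=2, high=3, mid=2: a[2]=22 >= 15, so high = 2
Now low = high = 2, so the insertion index is 2.
Final answer: 2


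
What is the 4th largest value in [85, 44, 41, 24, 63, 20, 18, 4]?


Sort descending: [85, 63, 44, 41, 24, 20, 18, 4]
The 4th element (1-indexed) is at index 3.
Value = 41
Final answer: 41


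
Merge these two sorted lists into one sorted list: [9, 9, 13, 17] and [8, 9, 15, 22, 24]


List A: [9, 9, 13, 17]
List B: [8, 9, 15, 22, 24]
Repeatedly compare the front elements and take the smaller:
  9 vs 8 -> take 8
  9 vs 9 -> take 9
  9 vs 9 -> take 9
  13 vs 9 -> take 9
  13 vs 15 -> take 13
  17 vs 15 -> take 15
  17 vs 22 -> take 17
  A is exhausted; append the rest of B: [22, 24]
Final answer: [8, 9, 9, 9, 13, 15, 17, 22, 24]


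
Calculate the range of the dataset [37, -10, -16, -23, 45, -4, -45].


Maximum value: 45
Minimum value: -45
Range = 45 - (-45) = 90
Final answer: 90


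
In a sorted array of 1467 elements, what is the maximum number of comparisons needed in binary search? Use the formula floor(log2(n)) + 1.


Binary search halves the search space each step.
Maximum comparisons = floor(log2(1467)) + 1
log2(1467) = 10.5187
floor(log2(1467)) = 10, so 10 + 1 = 11
Final answer: 11


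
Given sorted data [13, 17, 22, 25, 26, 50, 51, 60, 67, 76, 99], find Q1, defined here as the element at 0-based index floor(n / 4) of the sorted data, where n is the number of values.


The list has n = 11 elements.
Q1 index = floor(11 / 4) = floor(2.75) = 2
Counting from index 0 in the sorted data, the element at index 2 is 22.
Final answer: 22


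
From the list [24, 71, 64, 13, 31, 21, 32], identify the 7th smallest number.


Sort ascending: [13, 21, 24, 31, 32, 64, 71]
The 7th element (1-indexed) is at index 6.
Value = 71
Final answer: 71


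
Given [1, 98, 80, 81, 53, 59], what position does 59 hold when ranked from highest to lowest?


Sort descending: [98, 81, 80, 59, 53, 1]
Find 59 in the sorted list.
59 is at position 4.
Final answer: 4


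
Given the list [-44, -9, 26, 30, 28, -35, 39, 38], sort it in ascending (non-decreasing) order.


Original list: [-44, -9, 26, 30, 28, -35, 39, 38]
Repeatedly take the smallest remaining element:
  Remaining [-44, -9, 26, 30, 28, -35, 39, 38] -> smallest is -44
  Remaining [-9, 26, 30, 28, -35, 39, 38] -> smallest is -35
  Remaining [-9, 26, 30, 28, 39, 38] -> smallest is -9
  Remaining [26, 30, 28, 39, 38] -> smallest is 26
  Remaining [30, 28, 39, 38] -> smallest is 28
  Remaining [30, 39, 38] -> smallest is 30
  Remaining [39, 38] -> smallest is 38
  Remaining [39] -> smallest is 39
Collecting the picks in order gives the sorted list.
Final answer: [-44, -35, -9, 26, 28, 30, 38, 39]


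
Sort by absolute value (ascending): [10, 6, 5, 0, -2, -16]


Compute absolute values:
  |10| = 10
  |6| = 6
  |5| = 5
  |0| = 0
  |-2| = 2
  |-16| = 16
Absolute values in increasing order: 0 < 2 < 5 < 6 < 10 < 16
Listing the original numbers in that order gives the answer.
Final answer: [0, -2, 5, 6, 10, -16]


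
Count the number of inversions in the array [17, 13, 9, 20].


For each element, count the later elements that are smaller than it:
  17 (index 0): smaller elements after it = [13, 9] -> 2
  13 (index 1): smaller elements after it = [9] -> 1
  9 (index 2): smaller elements after it = [] -> 0
Total inversions = 2 + 1 + 0 = 3
Final answer: 3


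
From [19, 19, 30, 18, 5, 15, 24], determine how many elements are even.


Check each element:
  19 is odd
  19 is odd
  30 is even
  18 is even
  5 is odd
  15 is odd
  24 is even
Evens: [30, 18, 24]
Count of evens = 3
Final answer: 3


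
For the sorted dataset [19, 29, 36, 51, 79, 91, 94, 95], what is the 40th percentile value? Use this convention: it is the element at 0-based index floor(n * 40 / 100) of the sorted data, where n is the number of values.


The dataset has n = 8 elements.
Index = floor(8 * 40 / 100) = floor(320 / 100) = floor(3.2) = 3
Counting from index 0 in the sorted data, the element at index 3 is 51.
Final answer: 51


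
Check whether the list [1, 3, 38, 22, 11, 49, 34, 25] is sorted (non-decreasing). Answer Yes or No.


Check consecutive pairs:
  1 <= 3? True
  3 <= 38? True
  38 <= 22? False
  22 <= 11? False
  11 <= 49? True
  49 <= 34? False
  34 <= 25? False
4 consecutive pair(s) are out of order, so the list is not sorted.
Final answer: No


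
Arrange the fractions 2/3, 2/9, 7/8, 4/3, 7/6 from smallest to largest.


Convert to decimal for comparison:
  2/3 = 0.6667
  2/9 = 0.2222
  7/8 = 0.875
  4/3 = 1.3333
  7/6 = 1.1667
Decimals in increasing order: 0.2222 < 0.6667 < 0.875 < 1.1667 < 1.3333
Writing each back as its fraction gives the sorted order.
Final answer: 2/9, 2/3, 7/8, 7/6, 4/3


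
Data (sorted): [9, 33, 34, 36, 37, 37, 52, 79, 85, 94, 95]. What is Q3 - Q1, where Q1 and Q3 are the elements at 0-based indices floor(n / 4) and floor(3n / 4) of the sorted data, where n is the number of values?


The data has n = 11 elements.
Q1 index = floor(11 / 4) = floor(2.75) = 2; Q3 index = floor(3 * 11 / 4) = floor(8.25) = 8
Q1 = element at index 2 = 34
Q3 = element at index 8 = 85
IQR = 85 - 34 = 51
Final answer: 51


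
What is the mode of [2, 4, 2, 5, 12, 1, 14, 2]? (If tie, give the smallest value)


Count the frequency of each value:
  1 appears 1 time(s)
  2 appears 3 time(s)
  4 appears 1 time(s)
  5 appears 1 time(s)
  12 appears 1 time(s)
  14 appears 1 time(s)
Maximum frequency is 3.
Only 2 reaches that frequency, so it is the mode.
Final answer: 2


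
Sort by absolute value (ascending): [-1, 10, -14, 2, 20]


Compute absolute values:
  |-1| = 1
  |10| = 10
  |-14| = 14
  |2| = 2
  |20| = 20
Absolute values in increasing order: 1 < 2 < 10 < 14 < 20
Listing the original numbers in that order gives the answer.
Final answer: [-1, 2, 10, -14, 20]


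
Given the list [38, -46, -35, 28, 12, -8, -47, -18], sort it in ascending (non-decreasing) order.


Original list: [38, -46, -35, 28, 12, -8, -47, -18]
Repeatedly take the smallest remaining element:
  Remaining [38, -46, -35, 28, 12, -8, -47, -18] -> smallest is -47
  Remaining [38, -46, -35, 28, 12, -8, -18] -> smallest is -46
  Remaining [38, -35, 28, 12, -8, -18] -> smallest is -35
  Remaining [38, 28, 12, -8, -18] -> smallest is -18
  Remaining [38, 28, 12, -8] -> smallest is -8
  Remaining [38, 28, 12] -> smallest is 12
  Remaining [38, 28] -> smallest is 28
  Remaining [38] -> smallest is 38
Collecting the picks in order gives the sorted list.
Final answer: [-47, -46, -35, -18, -8, 12, 28, 38]


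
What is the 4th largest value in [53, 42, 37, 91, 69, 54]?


Sort descending: [91, 69, 54, 53, 42, 37]
The 4th element (1-indexed) is at index 3.
Value = 53
Final answer: 53


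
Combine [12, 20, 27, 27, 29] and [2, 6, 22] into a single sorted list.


List A: [12, 20, 27, 27, 29]
List B: [2, 6, 22]
Repeatedly compare the front elements and take the smaller:
  12 vs 2 -> take 2
  12 vs 6 -> take 6
  12 vs 22 -> take 12
  20 vs 22 -> take 20
  27 vs 22 -> take 22
  B is exhausted; append the rest of A: [27, 27, 29]
Final answer: [2, 6, 12, 20, 22, 27, 27, 29]


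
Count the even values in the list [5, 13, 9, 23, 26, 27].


Check each element:
  5 is odd
  13 is odd
  9 is odd
  23 is odd
  26 is even
  27 is odd
Evens: [26]
Count of evens = 1
Final answer: 1


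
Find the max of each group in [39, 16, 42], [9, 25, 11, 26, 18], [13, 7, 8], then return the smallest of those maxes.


Find max of each group:
  Group 1: [39, 16, 42] -> max = 42
  Group 2: [9, 25, 11, 26, 18] -> max = 26
  Group 3: [13, 7, 8] -> max = 13
Maxes: [42, 26, 13]
Minimum of maxes = 13
Final answer: 13


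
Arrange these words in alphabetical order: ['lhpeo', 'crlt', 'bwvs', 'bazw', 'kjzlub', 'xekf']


Compare strings character by character (the first differing letter decides):
  'bazw' < 'bwvs' since 'a' < 'w' at position 2
  'bwvs' < 'crlt' since 'b' < 'c' at position 1
  'crlt' < 'kjzlub' since 'c' < 'k' at position 1
  'kjzlub' < 'lhpeo' since 'k' < 'l' at position 1
  'lhpeo' < 'xekf' since 'l' < 'x' at position 1
Chaining these comparisons gives the alphabetical order.
Final answer: ['bazw', 'bwvs', 'crlt', 'kjzlub', 'lhpeo', 'xekf']


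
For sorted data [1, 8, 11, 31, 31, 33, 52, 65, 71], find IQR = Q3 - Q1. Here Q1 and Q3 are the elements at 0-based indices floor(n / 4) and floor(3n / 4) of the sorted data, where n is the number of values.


The data has n = 9 elements.
Q1 index = floor(9 / 4) = floor(2.25) = 2; Q3 index = floor(3 * 9 / 4) = floor(6.75) = 6
Q1 = element at index 2 = 11
Q3 = element at index 6 = 52
IQR = 52 - 11 = 41
Final answer: 41


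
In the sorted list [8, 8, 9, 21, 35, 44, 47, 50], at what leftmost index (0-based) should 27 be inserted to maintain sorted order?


List is sorted: [8, 8, 9, 21, 35, 44, 47, 50]
We need the leftmost position where 27 can be inserted, i.e. the first index whose element is >= 27 (or the end of the list if none is).
Binary search with low=0, high=8 (0-based indices):
  low=0, high=8, mid=4: a[4]=35 >= 27, so high = 4
  low=0, high=4, mid=2: a[2]=9 < 27, so low = 3
  low=3, high=4, mid=3: a[3]=21 < 27, so low = 4
Now low = high = 4, so the insertion index is 4.
Final answer: 4


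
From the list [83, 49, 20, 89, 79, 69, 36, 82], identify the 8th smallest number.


Sort ascending: [20, 36, 49, 69, 79, 82, 83, 89]
The 8th element (1-indexed) is at index 7.
Value = 89
Final answer: 89


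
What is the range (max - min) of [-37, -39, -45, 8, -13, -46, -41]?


Maximum value: 8
Minimum value: -46
Range = 8 - (-46) = 54
Final answer: 54


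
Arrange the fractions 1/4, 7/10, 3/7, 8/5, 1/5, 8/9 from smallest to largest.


Convert to decimal for comparison:
  1/4 = 0.25
  7/10 = 0.7
  3/7 = 0.4286
  8/5 = 1.6
  1/5 = 0.2
  8/9 = 0.8889
Decimals in increasing order: 0.2 < 0.25 < 0.4286 < 0.7 < 0.8889 < 1.6
Writing each back as its fraction gives the sorted order.
Final answer: 1/5, 1/4, 3/7, 7/10, 8/9, 8/5


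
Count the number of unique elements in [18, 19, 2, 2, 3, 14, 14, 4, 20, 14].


List all unique values:
Distinct values: [2, 3, 4, 14, 18, 19, 20]
Count = 7
Final answer: 7


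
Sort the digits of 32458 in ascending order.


The number 32458 has digits: 3, 2, 4, 5, 8
Sorted: 2, 3, 4, 5, 8
Joining the sorted digits gives the result.
Final answer: 23458


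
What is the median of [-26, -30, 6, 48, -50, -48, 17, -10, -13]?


First, sort the list: [-50, -48, -30, -26, -13, -10, 6, 17, 48]
The list has 9 elements (odd count).
The middle index is 4 (0-based), and the element there is -13.
Final answer: -13


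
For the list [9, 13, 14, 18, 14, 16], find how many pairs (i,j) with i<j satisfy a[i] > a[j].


For each element, count the later elements that are smaller than it:
  9 (index 0): smaller elements after it = [] -> 0
  13 (index 1): smaller elements after it = [] -> 0
  14 (index 2): smaller elements after it = [] -> 0
  18 (index 3): smaller elements after it = [14, 16] -> 2
  14 (index 4): smaller elements after it = [] -> 0
Total inversions = 0 + 0 + 0 + 2 + 0 = 2
Final answer: 2


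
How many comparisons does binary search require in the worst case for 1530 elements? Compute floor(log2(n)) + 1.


Binary search halves the search space each step.
Maximum comparisons = floor(log2(1530)) + 1
log2(1530) = 10.5793
floor(log2(1530)) = 10, so 10 + 1 = 11
Final answer: 11


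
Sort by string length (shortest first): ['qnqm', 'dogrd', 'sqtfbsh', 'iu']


Compute lengths:
  'qnqm' has length 4
  'dogrd' has length 5
  'sqtfbsh' has length 7
  'iu' has length 2
Lengths in increasing order: 2 < 4 < 5 < 7
Listing the words in that order gives the answer.
Final answer: ['iu', 'qnqm', 'dogrd', 'sqtfbsh']


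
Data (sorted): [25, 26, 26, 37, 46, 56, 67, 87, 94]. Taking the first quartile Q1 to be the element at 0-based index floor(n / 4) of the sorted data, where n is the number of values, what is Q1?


The list has n = 9 elements.
Q1 index = floor(9 / 4) = floor(2.25) = 2
Counting from index 0 in the sorted data, the element at index 2 is 26.
Final answer: 26


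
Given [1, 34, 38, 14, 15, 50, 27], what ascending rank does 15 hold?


Sort ascending: [1, 14, 15, 27, 34, 38, 50]
Find 15 in the sorted list.
15 is at position 3 (1-indexed).
Final answer: 3


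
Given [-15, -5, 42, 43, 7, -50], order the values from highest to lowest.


Original list: [-15, -5, 42, 43, 7, -50]
Repeatedly take the largest remaining element:
  Remaining [-15, -5, 42, 43, 7, -50] -> largest is 43
  Remaining [-15, -5, 42, 7, -50] -> largest is 42
  Remaining [-15, -5, 7, -50] -> largest is 7
  Remaining [-15, -5, -50] -> largest is -5
  Remaining [-15, -50] -> largest is -15
  Remaining [-50] -> largest is -50
Collecting the picks in order gives the descending list.
Final answer: [43, 42, 7, -5, -15, -50]


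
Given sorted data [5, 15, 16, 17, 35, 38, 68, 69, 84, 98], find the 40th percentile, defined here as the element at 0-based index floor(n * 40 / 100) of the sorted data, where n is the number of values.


The dataset has n = 10 elements.
Index = floor(10 * 40 / 100) = floor(400 / 100) = floor(4) = 4
Counting from index 0 in the sorted data, the element at index 4 is 35.
Final answer: 35


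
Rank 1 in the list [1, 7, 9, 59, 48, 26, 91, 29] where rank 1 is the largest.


Sort descending: [91, 59, 48, 29, 26, 9, 7, 1]
Find 1 in the sorted list.
1 is at position 8.
Final answer: 8


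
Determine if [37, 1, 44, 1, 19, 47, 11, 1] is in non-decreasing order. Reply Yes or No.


Check consecutive pairs:
  37 <= 1? False
  1 <= 44? True
  44 <= 1? False
  1 <= 19? True
  19 <= 47? True
  47 <= 11? False
  11 <= 1? False
4 consecutive pair(s) are out of order, so the list is not sorted.
Final answer: No


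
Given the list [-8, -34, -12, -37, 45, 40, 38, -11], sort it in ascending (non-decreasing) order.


Original list: [-8, -34, -12, -37, 45, 40, 38, -11]
Repeatedly take the smallest remaining element:
  Remaining [-8, -34, -12, -37, 45, 40, 38, -11] -> smallest is -37
  Remaining [-8, -34, -12, 45, 40, 38, -11] -> smallest is -34
  Remaining [-8, -12, 45, 40, 38, -11] -> smallest is -12
  Remaining [-8, 45, 40, 38, -11] -> smallest is -11
  Remaining [-8, 45, 40, 38] -> smallest is -8
  Remaining [45, 40, 38] -> smallest is 38
  Remaining [45, 40] -> smallest is 40
  Remaining [45] -> smallest is 45
Collecting the picks in order gives the sorted list.
Final answer: [-37, -34, -12, -11, -8, 38, 40, 45]


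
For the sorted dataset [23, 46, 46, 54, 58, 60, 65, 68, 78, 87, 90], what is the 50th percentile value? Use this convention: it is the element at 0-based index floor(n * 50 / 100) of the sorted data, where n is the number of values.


The dataset has n = 11 elements.
Index = floor(11 * 50 / 100) = floor(550 / 100) = floor(5.5) = 5
Counting from index 0 in the sorted data, the element at index 5 is 60.
Final answer: 60


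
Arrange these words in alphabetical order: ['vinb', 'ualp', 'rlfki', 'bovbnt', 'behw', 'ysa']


Compare strings character by character (the first differing letter decides):
  'behw' < 'bovbnt' since 'e' < 'o' at position 2
  'bovbnt' < 'rlfki' since 'b' < 'r' at position 1
  'rlfki' < 'ualp' since 'r' < 'u' at position 1
  'ualp' < 'vinb' since 'u' < 'v' at position 1
  'vinb' < 'ysa' since 'v' < 'y' at position 1
Chaining these comparisons gives the alphabetical order.
Final answer: ['behw', 'bovbnt', 'rlfki', 'ualp', 'vinb', 'ysa']


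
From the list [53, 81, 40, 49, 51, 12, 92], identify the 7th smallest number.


Sort ascending: [12, 40, 49, 51, 53, 81, 92]
The 7th element (1-indexed) is at index 6.
Value = 92
Final answer: 92


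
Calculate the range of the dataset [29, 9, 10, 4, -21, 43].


Maximum value: 43
Minimum value: -21
Range = 43 - (-21) = 64
Final answer: 64


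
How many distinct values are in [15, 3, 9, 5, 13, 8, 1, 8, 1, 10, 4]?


List all unique values:
Distinct values: [1, 3, 4, 5, 8, 9, 10, 13, 15]
Count = 9
Final answer: 9


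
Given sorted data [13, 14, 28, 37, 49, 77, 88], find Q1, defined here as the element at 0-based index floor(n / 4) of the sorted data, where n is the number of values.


The list has n = 7 elements.
Q1 index = floor(7 / 4) = floor(1.75) = 1
Counting from index 0 in the sorted data, the element at index 1 is 14.
Final answer: 14


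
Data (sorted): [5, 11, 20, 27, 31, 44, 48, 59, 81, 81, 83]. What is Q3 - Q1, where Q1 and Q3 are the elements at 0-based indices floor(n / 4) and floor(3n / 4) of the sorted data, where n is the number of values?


The data has n = 11 elements.
Q1 index = floor(11 / 4) = floor(2.75) = 2; Q3 index = floor(3 * 11 / 4) = floor(8.25) = 8
Q1 = element at index 2 = 20
Q3 = element at index 8 = 81
IQR = 81 - 20 = 61
Final answer: 61


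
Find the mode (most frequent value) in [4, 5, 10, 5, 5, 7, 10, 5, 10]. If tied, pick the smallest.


Count the frequency of each value:
  4 appears 1 time(s)
  5 appears 4 time(s)
  7 appears 1 time(s)
  10 appears 3 time(s)
Maximum frequency is 4.
Only 5 reaches that frequency, so it is the mode.
Final answer: 5


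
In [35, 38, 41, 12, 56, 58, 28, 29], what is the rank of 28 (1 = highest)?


Sort descending: [58, 56, 41, 38, 35, 29, 28, 12]
Find 28 in the sorted list.
28 is at position 7.
Final answer: 7


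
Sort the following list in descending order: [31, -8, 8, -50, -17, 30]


Original list: [31, -8, 8, -50, -17, 30]
Repeatedly take the largest remaining element:
  Remaining [31, -8, 8, -50, -17, 30] -> largest is 31
  Remaining [-8, 8, -50, -17, 30] -> largest is 30
  Remaining [-8, 8, -50, -17] -> largest is 8
  Remaining [-8, -50, -17] -> largest is -8
  Remaining [-50, -17] -> largest is -17
  Remaining [-50] -> largest is -50
Collecting the picks in order gives the descending list.
Final answer: [31, 30, 8, -8, -17, -50]


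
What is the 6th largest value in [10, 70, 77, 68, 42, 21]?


Sort descending: [77, 70, 68, 42, 21, 10]
The 6th element (1-indexed) is at index 5.
Value = 10
Final answer: 10


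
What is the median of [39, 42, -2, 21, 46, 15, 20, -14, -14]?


First, sort the list: [-14, -14, -2, 15, 20, 21, 39, 42, 46]
The list has 9 elements (odd count).
The middle index is 4 (0-based), and the element there is 20.
Final answer: 20


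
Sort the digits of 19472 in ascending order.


The number 19472 has digits: 1, 9, 4, 7, 2
Sorted: 1, 2, 4, 7, 9
Joining the sorted digits gives the result.
Final answer: 12479


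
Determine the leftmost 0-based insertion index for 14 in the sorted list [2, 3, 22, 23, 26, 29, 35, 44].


List is sorted: [2, 3, 22, 23, 26, 29, 35, 44]
We need the leftmost position where 14 can be inserted, i.e. the first index whose element is >= 14 (or the end of the list if none is).
Binary search with low=0, high=8 (0-based indices):
  low=0, high=8, mid=4: a[4]=26 >= 14, so high = 4
  low=0, high=4, mid=2: a[2]=22 >= 14, so high = 2
  low=0, high=2, mid=1: a[1]=3 < 14, so low = 2
Now low = high = 2, so the insertion index is 2.
Final answer: 2


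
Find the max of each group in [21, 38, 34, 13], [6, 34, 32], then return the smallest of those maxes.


Find max of each group:
  Group 1: [21, 38, 34, 13] -> max = 38
  Group 2: [6, 34, 32] -> max = 34
Maxes: [38, 34]
Minimum of maxes = 34
Final answer: 34


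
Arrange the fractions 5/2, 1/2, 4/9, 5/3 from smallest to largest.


Convert to decimal for comparison:
  5/2 = 2.5
  1/2 = 0.5
  4/9 = 0.4444
  5/3 = 1.6667
Decimals in increasing order: 0.4444 < 0.5 < 1.6667 < 2.5
Writing each back as its fraction gives the sorted order.
Final answer: 4/9, 1/2, 5/3, 5/2


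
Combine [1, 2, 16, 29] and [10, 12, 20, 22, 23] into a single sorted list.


List A: [1, 2, 16, 29]
List B: [10, 12, 20, 22, 23]
Repeatedly compare the front elements and take the smaller:
  1 vs 10 -> take 1
  2 vs 10 -> take 2
  16 vs 10 -> take 10
  16 vs 12 -> take 12
  16 vs 20 -> take 16
  29 vs 20 -> take 20
  29 vs 22 -> take 22
  29 vs 23 -> take 23
  B is exhausted; append the rest of A: [29]
Final answer: [1, 2, 10, 12, 16, 20, 22, 23, 29]


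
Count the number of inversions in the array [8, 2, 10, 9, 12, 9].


For each element, count the later elements that are smaller than it:
  8 (index 0): smaller elements after it = [2] -> 1
  2 (index 1): smaller elements after it = [] -> 0
  10 (index 2): smaller elements after it = [9, 9] -> 2
  9 (index 3): smaller elements after it = [] -> 0
  12 (index 4): smaller elements after it = [9] -> 1
Total inversions = 1 + 0 + 2 + 0 + 1 = 4
Final answer: 4


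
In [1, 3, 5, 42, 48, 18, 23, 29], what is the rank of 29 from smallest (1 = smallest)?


Sort ascending: [1, 3, 5, 18, 23, 29, 42, 48]
Find 29 in the sorted list.
29 is at position 6 (1-indexed).
Final answer: 6


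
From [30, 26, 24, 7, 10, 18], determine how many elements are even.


Check each element:
  30 is even
  26 is even
  24 is even
  7 is odd
  10 is even
  18 is even
Evens: [30, 26, 24, 10, 18]
Count of evens = 5
Final answer: 5


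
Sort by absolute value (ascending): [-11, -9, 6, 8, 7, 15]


Compute absolute values:
  |-11| = 11
  |-9| = 9
  |6| = 6
  |8| = 8
  |7| = 7
  |15| = 15
Absolute values in increasing order: 6 < 7 < 8 < 9 < 11 < 15
Listing the original numbers in that order gives the answer.
Final answer: [6, 7, 8, -9, -11, 15]


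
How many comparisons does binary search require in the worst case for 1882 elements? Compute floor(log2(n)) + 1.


Binary search halves the search space each step.
Maximum comparisons = floor(log2(1882)) + 1
log2(1882) = 10.8781
floor(log2(1882)) = 10, so 10 + 1 = 11
Final answer: 11


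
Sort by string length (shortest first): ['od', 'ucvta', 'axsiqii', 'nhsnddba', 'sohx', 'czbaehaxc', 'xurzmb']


Compute lengths:
  'od' has length 2
  'ucvta' has length 5
  'axsiqii' has length 7
  'nhsnddba' has length 8
  'sohx' has length 4
  'czbaehaxc' has length 9
  'xurzmb' has length 6
Lengths in increasing order: 2 < 4 < 5 < 6 < 7 < 8 < 9
Listing the words in that order gives the answer.
Final answer: ['od', 'sohx', 'ucvta', 'xurzmb', 'axsiqii', 'nhsnddba', 'czbaehaxc']


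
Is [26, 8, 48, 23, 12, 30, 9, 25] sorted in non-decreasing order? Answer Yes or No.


Check consecutive pairs:
  26 <= 8? False
  8 <= 48? True
  48 <= 23? False
  23 <= 12? False
  12 <= 30? True
  30 <= 9? False
  9 <= 25? True
4 consecutive pair(s) are out of order, so the list is not sorted.
Final answer: No


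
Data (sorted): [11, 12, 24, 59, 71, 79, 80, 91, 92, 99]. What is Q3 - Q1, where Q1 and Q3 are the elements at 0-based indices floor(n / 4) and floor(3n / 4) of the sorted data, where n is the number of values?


The data has n = 10 elements.
Q1 index = floor(10 / 4) = floor(2.5) = 2; Q3 index = floor(3 * 10 / 4) = floor(7.5) = 7
Q1 = element at index 2 = 24
Q3 = element at index 7 = 91
IQR = 91 - 24 = 67
Final answer: 67


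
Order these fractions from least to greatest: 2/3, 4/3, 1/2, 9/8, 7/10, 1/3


Convert to decimal for comparison:
  2/3 = 0.6667
  4/3 = 1.3333
  1/2 = 0.5
  9/8 = 1.125
  7/10 = 0.7
  1/3 = 0.3333
Decimals in increasing order: 0.3333 < 0.5 < 0.6667 < 0.7 < 1.125 < 1.3333
Writing each back as its fraction gives the sorted order.
Final answer: 1/3, 1/2, 2/3, 7/10, 9/8, 4/3


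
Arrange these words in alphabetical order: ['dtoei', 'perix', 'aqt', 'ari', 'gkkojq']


Compare strings character by character (the first differing letter decides):
  'aqt' < 'ari' since 'q' < 'r' at position 2
  'ari' < 'dtoei' since 'a' < 'd' at position 1
  'dtoei' < 'gkkojq' since 'd' < 'g' at position 1
  'gkkojq' < 'perix' since 'g' < 'p' at position 1
Chaining these comparisons gives the alphabetical order.
Final answer: ['aqt', 'ari', 'dtoei', 'gkkojq', 'perix']


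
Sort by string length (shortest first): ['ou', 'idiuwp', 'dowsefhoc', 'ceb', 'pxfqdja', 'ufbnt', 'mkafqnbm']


Compute lengths:
  'ou' has length 2
  'idiuwp' has length 6
  'dowsefhoc' has length 9
  'ceb' has length 3
  'pxfqdja' has length 7
  'ufbnt' has length 5
  'mkafqnbm' has length 8
Lengths in increasing order: 2 < 3 < 5 < 6 < 7 < 8 < 9
Listing the words in that order gives the answer.
Final answer: ['ou', 'ceb', 'ufbnt', 'idiuwp', 'pxfqdja', 'mkafqnbm', 'dowsefhoc']


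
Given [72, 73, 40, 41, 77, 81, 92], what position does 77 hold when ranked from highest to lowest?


Sort descending: [92, 81, 77, 73, 72, 41, 40]
Find 77 in the sorted list.
77 is at position 3.
Final answer: 3


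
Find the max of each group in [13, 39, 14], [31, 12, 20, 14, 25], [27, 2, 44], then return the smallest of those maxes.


Find max of each group:
  Group 1: [13, 39, 14] -> max = 39
  Group 2: [31, 12, 20, 14, 25] -> max = 31
  Group 3: [27, 2, 44] -> max = 44
Maxes: [39, 31, 44]
Minimum of maxes = 31
Final answer: 31


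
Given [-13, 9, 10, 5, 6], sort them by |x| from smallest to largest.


Compute absolute values:
  |-13| = 13
  |9| = 9
  |10| = 10
  |5| = 5
  |6| = 6
Absolute values in increasing order: 5 < 6 < 9 < 10 < 13
Listing the original numbers in that order gives the answer.
Final answer: [5, 6, 9, 10, -13]


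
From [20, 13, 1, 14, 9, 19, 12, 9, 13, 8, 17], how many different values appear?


List all unique values:
Distinct values: [1, 8, 9, 12, 13, 14, 17, 19, 20]
Count = 9
Final answer: 9


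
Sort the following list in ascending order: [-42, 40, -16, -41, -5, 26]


Original list: [-42, 40, -16, -41, -5, 26]
Repeatedly take the smallest remaining element:
  Remaining [-42, 40, -16, -41, -5, 26] -> smallest is -42
  Remaining [40, -16, -41, -5, 26] -> smallest is -41
  Remaining [40, -16, -5, 26] -> smallest is -16
  Remaining [40, -5, 26] -> smallest is -5
  Remaining [40, 26] -> smallest is 26
  Remaining [40] -> smallest is 40
Collecting the picks in order gives the sorted list.
Final answer: [-42, -41, -16, -5, 26, 40]


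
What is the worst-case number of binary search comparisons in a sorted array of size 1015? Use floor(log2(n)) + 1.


Binary search halves the search space each step.
Maximum comparisons = floor(log2(1015)) + 1
log2(1015) = 9.9873
floor(log2(1015)) = 9, so 9 + 1 = 10
Final answer: 10


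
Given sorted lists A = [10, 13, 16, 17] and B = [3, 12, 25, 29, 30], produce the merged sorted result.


List A: [10, 13, 16, 17]
List B: [3, 12, 25, 29, 30]
Repeatedly compare the front elements and take the smaller:
  10 vs 3 -> take 3
  10 vs 12 -> take 10
  13 vs 12 -> take 12
  13 vs 25 -> take 13
  16 vs 25 -> take 16
  17 vs 25 -> take 17
  A is exhausted; append the rest of B: [25, 29, 30]
Final answer: [3, 10, 12, 13, 16, 17, 25, 29, 30]


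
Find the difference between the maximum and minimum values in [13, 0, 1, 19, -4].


Maximum value: 19
Minimum value: -4
Range = 19 - (-4) = 23
Final answer: 23


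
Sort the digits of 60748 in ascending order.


The number 60748 has digits: 6, 0, 7, 4, 8
Sorted: 0, 4, 6, 7, 8
Joining the sorted digits gives the result.
Final answer: 04678


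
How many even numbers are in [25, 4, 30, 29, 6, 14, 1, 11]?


Check each element:
  25 is odd
  4 is even
  30 is even
  29 is odd
  6 is even
  14 is even
  1 is odd
  11 is odd
Evens: [4, 30, 6, 14]
Count of evens = 4
Final answer: 4


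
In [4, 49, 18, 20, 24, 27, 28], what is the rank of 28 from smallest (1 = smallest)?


Sort ascending: [4, 18, 20, 24, 27, 28, 49]
Find 28 in the sorted list.
28 is at position 6 (1-indexed).
Final answer: 6
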